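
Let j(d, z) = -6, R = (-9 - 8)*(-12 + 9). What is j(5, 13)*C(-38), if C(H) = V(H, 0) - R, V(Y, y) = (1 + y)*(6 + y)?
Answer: 270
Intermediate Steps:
R = 51 (R = -17*(-3) = 51)
C(H) = -45 (C(H) = (6 + 0**2 + 7*0) - 1*51 = (6 + 0 + 0) - 51 = 6 - 51 = -45)
j(5, 13)*C(-38) = -6*(-45) = 270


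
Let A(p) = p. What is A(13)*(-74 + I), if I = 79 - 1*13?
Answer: -104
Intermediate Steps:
I = 66 (I = 79 - 13 = 66)
A(13)*(-74 + I) = 13*(-74 + 66) = 13*(-8) = -104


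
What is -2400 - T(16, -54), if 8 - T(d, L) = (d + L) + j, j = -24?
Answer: -2470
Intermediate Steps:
T(d, L) = 32 - L - d (T(d, L) = 8 - ((d + L) - 24) = 8 - ((L + d) - 24) = 8 - (-24 + L + d) = 8 + (24 - L - d) = 32 - L - d)
-2400 - T(16, -54) = -2400 - (32 - 1*(-54) - 1*16) = -2400 - (32 + 54 - 16) = -2400 - 1*70 = -2400 - 70 = -2470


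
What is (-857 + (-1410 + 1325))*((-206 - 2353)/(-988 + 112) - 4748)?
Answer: 652600173/146 ≈ 4.4699e+6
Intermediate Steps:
(-857 + (-1410 + 1325))*((-206 - 2353)/(-988 + 112) - 4748) = (-857 - 85)*(-2559/(-876) - 4748) = -942*(-2559*(-1/876) - 4748) = -942*(853/292 - 4748) = -942*(-1385563/292) = 652600173/146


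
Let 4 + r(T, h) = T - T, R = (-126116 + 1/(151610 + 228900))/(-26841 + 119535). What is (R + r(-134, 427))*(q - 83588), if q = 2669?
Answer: 5099849168690187/11756997980 ≈ 4.3377e+5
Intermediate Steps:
R = -15996133053/11756997980 (R = (-126116 + 1/380510)/92694 = (-126116 + 1/380510)*(1/92694) = -47988399159/380510*1/92694 = -15996133053/11756997980 ≈ -1.3606)
r(T, h) = -4 (r(T, h) = -4 + (T - T) = -4 + 0 = -4)
(R + r(-134, 427))*(q - 83588) = (-15996133053/11756997980 - 4)*(2669 - 83588) = -63024124973/11756997980*(-80919) = 5099849168690187/11756997980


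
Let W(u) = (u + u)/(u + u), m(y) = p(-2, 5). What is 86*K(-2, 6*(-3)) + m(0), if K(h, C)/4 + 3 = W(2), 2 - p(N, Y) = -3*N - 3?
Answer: -689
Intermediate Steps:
p(N, Y) = 5 + 3*N (p(N, Y) = 2 - (-3*N - 3) = 2 - (-3 - 3*N) = 2 + (3 + 3*N) = 5 + 3*N)
m(y) = -1 (m(y) = 5 + 3*(-2) = 5 - 6 = -1)
W(u) = 1 (W(u) = (2*u)/((2*u)) = (2*u)*(1/(2*u)) = 1)
K(h, C) = -8 (K(h, C) = -12 + 4*1 = -12 + 4 = -8)
86*K(-2, 6*(-3)) + m(0) = 86*(-8) - 1 = -688 - 1 = -689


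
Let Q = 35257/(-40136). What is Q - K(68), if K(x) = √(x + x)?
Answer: -35257/40136 - 2*√34 ≈ -12.540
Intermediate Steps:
Q = -35257/40136 (Q = 35257*(-1/40136) = -35257/40136 ≈ -0.87844)
K(x) = √2*√x (K(x) = √(2*x) = √2*√x)
Q - K(68) = -35257/40136 - √2*√68 = -35257/40136 - √2*2*√17 = -35257/40136 - 2*√34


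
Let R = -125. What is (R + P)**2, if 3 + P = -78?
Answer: 42436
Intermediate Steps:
P = -81 (P = -3 - 78 = -81)
(R + P)**2 = (-125 - 81)**2 = (-206)**2 = 42436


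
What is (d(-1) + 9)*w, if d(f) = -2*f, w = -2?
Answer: -22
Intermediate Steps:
(d(-1) + 9)*w = (-2*(-1) + 9)*(-2) = (2 + 9)*(-2) = 11*(-2) = -22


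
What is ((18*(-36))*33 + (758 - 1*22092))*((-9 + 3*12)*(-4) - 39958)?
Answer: 1711539388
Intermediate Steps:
((18*(-36))*33 + (758 - 1*22092))*((-9 + 3*12)*(-4) - 39958) = (-648*33 + (758 - 22092))*((-9 + 36)*(-4) - 39958) = (-21384 - 21334)*(27*(-4) - 39958) = -42718*(-108 - 39958) = -42718*(-40066) = 1711539388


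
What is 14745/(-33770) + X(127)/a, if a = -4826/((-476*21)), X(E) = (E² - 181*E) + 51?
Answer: -229787556981/16297402 ≈ -14100.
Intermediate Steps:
X(E) = 51 + E² - 181*E
a = 2413/4998 (a = -4826/(-9996) = -4826*(-1/9996) = 2413/4998 ≈ 0.48279)
14745/(-33770) + X(127)/a = 14745/(-33770) + (51 + 127² - 181*127)/(2413/4998) = 14745*(-1/33770) + (51 + 16129 - 22987)*(4998/2413) = -2949/6754 - 6807*4998/2413 = -2949/6754 - 34021386/2413 = -229787556981/16297402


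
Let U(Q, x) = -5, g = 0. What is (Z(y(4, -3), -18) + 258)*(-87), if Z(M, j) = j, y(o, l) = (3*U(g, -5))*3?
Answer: -20880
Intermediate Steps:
y(o, l) = -45 (y(o, l) = (3*(-5))*3 = -15*3 = -45)
(Z(y(4, -3), -18) + 258)*(-87) = (-18 + 258)*(-87) = 240*(-87) = -20880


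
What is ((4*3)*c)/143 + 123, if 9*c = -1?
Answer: 52763/429 ≈ 122.99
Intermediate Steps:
c = -⅑ (c = (⅑)*(-1) = -⅑ ≈ -0.11111)
((4*3)*c)/143 + 123 = ((4*3)*(-⅑))/143 + 123 = (12*(-⅑))*(1/143) + 123 = -4/3*1/143 + 123 = -4/429 + 123 = 52763/429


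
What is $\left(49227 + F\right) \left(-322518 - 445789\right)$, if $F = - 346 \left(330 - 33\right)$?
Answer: $41131315245$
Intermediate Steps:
$F = -102762$ ($F = \left(-346\right) 297 = -102762$)
$\left(49227 + F\right) \left(-322518 - 445789\right) = \left(49227 - 102762\right) \left(-322518 - 445789\right) = \left(-53535\right) \left(-768307\right) = 41131315245$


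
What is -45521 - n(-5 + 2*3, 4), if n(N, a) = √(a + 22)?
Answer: -45521 - √26 ≈ -45526.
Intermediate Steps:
n(N, a) = √(22 + a)
-45521 - n(-5 + 2*3, 4) = -45521 - √(22 + 4) = -45521 - √26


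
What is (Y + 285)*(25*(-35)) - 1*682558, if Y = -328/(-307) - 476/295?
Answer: -16871462329/18113 ≈ -9.3146e+5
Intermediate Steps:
Y = -49372/90565 (Y = -328*(-1/307) - 476*1/295 = 328/307 - 476/295 = -49372/90565 ≈ -0.54516)
(Y + 285)*(25*(-35)) - 1*682558 = (-49372/90565 + 285)*(25*(-35)) - 1*682558 = (25761653/90565)*(-875) - 682558 = -4508289275/18113 - 682558 = -16871462329/18113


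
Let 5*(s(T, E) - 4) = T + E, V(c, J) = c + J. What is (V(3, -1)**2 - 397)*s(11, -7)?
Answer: -9432/5 ≈ -1886.4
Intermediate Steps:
V(c, J) = J + c
s(T, E) = 4 + E/5 + T/5 (s(T, E) = 4 + (T + E)/5 = 4 + (E + T)/5 = 4 + (E/5 + T/5) = 4 + E/5 + T/5)
(V(3, -1)**2 - 397)*s(11, -7) = ((-1 + 3)**2 - 397)*(4 + (1/5)*(-7) + (1/5)*11) = (2**2 - 397)*(4 - 7/5 + 11/5) = (4 - 397)*(24/5) = -393*24/5 = -9432/5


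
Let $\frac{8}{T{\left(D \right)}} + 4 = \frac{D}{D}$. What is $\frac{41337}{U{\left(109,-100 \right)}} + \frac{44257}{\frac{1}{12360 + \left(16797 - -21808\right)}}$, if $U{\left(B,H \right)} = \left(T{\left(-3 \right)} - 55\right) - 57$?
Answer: $\frac{775911829709}{344} \approx 2.2556 \cdot 10^{9}$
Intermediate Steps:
$T{\left(D \right)} = - \frac{8}{3}$ ($T{\left(D \right)} = \frac{8}{-4 + \frac{D}{D}} = \frac{8}{-4 + 1} = \frac{8}{-3} = 8 \left(- \frac{1}{3}\right) = - \frac{8}{3}$)
$U{\left(B,H \right)} = - \frac{344}{3}$ ($U{\left(B,H \right)} = \left(- \frac{8}{3} - 55\right) - 57 = - \frac{173}{3} - 57 = - \frac{344}{3}$)
$\frac{41337}{U{\left(109,-100 \right)}} + \frac{44257}{\frac{1}{12360 + \left(16797 - -21808\right)}} = \frac{41337}{- \frac{344}{3}} + \frac{44257}{\frac{1}{12360 + \left(16797 - -21808\right)}} = 41337 \left(- \frac{3}{344}\right) + \frac{44257}{\frac{1}{12360 + \left(16797 + 21808\right)}} = - \frac{124011}{344} + \frac{44257}{\frac{1}{12360 + 38605}} = - \frac{124011}{344} + \frac{44257}{\frac{1}{50965}} = - \frac{124011}{344} + 44257 \frac{1}{\frac{1}{50965}} = - \frac{124011}{344} + 44257 \cdot 50965 = - \frac{124011}{344} + 2255558005 = \frac{775911829709}{344}$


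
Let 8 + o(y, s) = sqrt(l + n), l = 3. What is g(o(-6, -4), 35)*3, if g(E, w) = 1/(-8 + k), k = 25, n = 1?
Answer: 3/17 ≈ 0.17647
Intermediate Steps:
o(y, s) = -6 (o(y, s) = -8 + sqrt(3 + 1) = -8 + sqrt(4) = -8 + 2 = -6)
g(E, w) = 1/17 (g(E, w) = 1/(-8 + 25) = 1/17)
g(o(-6, -4), 35)*3 = (1/17)*3 = 3/17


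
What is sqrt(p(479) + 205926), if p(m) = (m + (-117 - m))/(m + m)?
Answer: sqrt(188991357378)/958 ≈ 453.79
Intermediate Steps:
p(m) = -117/(2*m) (p(m) = -117*1/(2*m) = -117/(2*m))
sqrt(p(479) + 205926) = sqrt(-117/2/479 + 205926) = sqrt(-117/2*1/479 + 205926) = sqrt(-117/958 + 205926) = sqrt(197276991/958) = sqrt(188991357378)/958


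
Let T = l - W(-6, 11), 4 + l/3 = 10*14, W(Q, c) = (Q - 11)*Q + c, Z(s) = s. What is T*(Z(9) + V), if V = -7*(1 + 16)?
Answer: -32450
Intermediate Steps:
V = -119 (V = -7*17 = -119)
W(Q, c) = c + Q*(-11 + Q) (W(Q, c) = (-11 + Q)*Q + c = Q*(-11 + Q) + c = c + Q*(-11 + Q))
l = 408 (l = -12 + 3*(10*14) = -12 + 3*140 = -12 + 420 = 408)
T = 295 (T = 408 - (11 + (-6)² - 11*(-6)) = 408 - (11 + 36 + 66) = 408 - 1*113 = 408 - 113 = 295)
T*(Z(9) + V) = 295*(9 - 119) = 295*(-110) = -32450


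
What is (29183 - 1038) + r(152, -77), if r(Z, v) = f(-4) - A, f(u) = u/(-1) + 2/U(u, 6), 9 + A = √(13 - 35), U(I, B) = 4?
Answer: 56317/2 - I*√22 ≈ 28159.0 - 4.6904*I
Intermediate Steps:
A = -9 + I*√22 (A = -9 + √(13 - 35) = -9 + √(-22) = -9 + I*√22 ≈ -9.0 + 4.6904*I)
f(u) = ½ - u (f(u) = u/(-1) + 2/4 = u*(-1) + 2*(¼) = -u + ½ = ½ - u)
r(Z, v) = 27/2 - I*√22 (r(Z, v) = (½ - 1*(-4)) - (-9 + I*√22) = (½ + 4) + (9 - I*√22) = 9/2 + (9 - I*√22) = 27/2 - I*√22)
(29183 - 1038) + r(152, -77) = (29183 - 1038) + (27/2 - I*√22) = 28145 + (27/2 - I*√22) = 56317/2 - I*√22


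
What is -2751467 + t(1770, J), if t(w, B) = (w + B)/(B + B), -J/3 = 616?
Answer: -1694903659/616 ≈ -2.7515e+6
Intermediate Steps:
J = -1848 (J = -3*616 = -1848)
t(w, B) = (B + w)/(2*B) (t(w, B) = (B + w)/((2*B)) = (B + w)*(1/(2*B)) = (B + w)/(2*B))
-2751467 + t(1770, J) = -2751467 + (1/2)*(-1848 + 1770)/(-1848) = -2751467 + (1/2)*(-1/1848)*(-78) = -2751467 + 13/616 = -1694903659/616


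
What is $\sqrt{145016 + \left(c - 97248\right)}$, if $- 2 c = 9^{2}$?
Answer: $\frac{\sqrt{190910}}{2} \approx 218.47$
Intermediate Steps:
$c = - \frac{81}{2}$ ($c = - \frac{9^{2}}{2} = \left(- \frac{1}{2}\right) 81 = - \frac{81}{2} \approx -40.5$)
$\sqrt{145016 + \left(c - 97248\right)} = \sqrt{145016 - \frac{194577}{2}} = \sqrt{\frac{95455}{2}} = \frac{\sqrt{190910}}{2}$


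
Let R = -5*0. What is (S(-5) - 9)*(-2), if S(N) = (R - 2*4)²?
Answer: -110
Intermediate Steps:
R = 0
S(N) = 64 (S(N) = (0 - 2*4)² = (0 - 8)² = (-8)² = 64)
(S(-5) - 9)*(-2) = (64 - 9)*(-2) = 55*(-2) = -110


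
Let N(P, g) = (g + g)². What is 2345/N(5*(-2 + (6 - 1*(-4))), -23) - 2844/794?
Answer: -2077987/840052 ≈ -2.4736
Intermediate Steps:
N(P, g) = 4*g² (N(P, g) = (2*g)² = 4*g²)
2345/N(5*(-2 + (6 - 1*(-4))), -23) - 2844/794 = 2345/((4*(-23)²)) - 2844/794 = 2345/((4*529)) - 2844*1/794 = 2345/2116 - 1422/397 = -2077987/840052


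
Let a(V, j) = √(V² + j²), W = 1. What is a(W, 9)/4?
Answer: √82/4 ≈ 2.2638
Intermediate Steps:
a(W, 9)/4 = √(1² + 9²)/4 = √(1 + 81)/4 = √82/4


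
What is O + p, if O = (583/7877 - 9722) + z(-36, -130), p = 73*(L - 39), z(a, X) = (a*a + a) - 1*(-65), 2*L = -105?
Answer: -237514015/15754 ≈ -15076.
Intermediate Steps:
L = -105/2 (L = (½)*(-105) = -105/2 ≈ -52.500)
z(a, X) = 65 + a + a² (z(a, X) = (a² + a) + 65 = (a + a²) + 65 = 65 + a + a²)
p = -13359/2 (p = 73*(-105/2 - 39) = 73*(-183/2) = -13359/2 ≈ -6679.5)
O = -66142586/7877 (O = (583/7877 - 9722) + (65 - 36 + (-36)²) = (583*(1/7877) - 9722) + (65 - 36 + 1296) = (583/7877 - 9722) + 1325 = -76579611/7877 + 1325 = -66142586/7877 ≈ -8396.9)
O + p = -66142586/7877 - 13359/2 = -237514015/15754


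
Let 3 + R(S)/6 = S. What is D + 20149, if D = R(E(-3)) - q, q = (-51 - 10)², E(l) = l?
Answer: 16392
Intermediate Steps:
R(S) = -18 + 6*S
q = 3721 (q = (-61)² = 3721)
D = -3757 (D = (-18 + 6*(-3)) - 1*3721 = (-18 - 18) - 3721 = -36 - 3721 = -3757)
D + 20149 = -3757 + 20149 = 16392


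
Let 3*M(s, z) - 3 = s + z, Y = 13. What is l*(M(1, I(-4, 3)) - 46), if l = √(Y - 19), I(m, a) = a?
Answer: -131*I*√6/3 ≈ -106.96*I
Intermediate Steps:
l = I*√6 (l = √(13 - 19) = √(-6) = I*√6 ≈ 2.4495*I)
M(s, z) = 1 + s/3 + z/3 (M(s, z) = 1 + (s + z)/3 = 1 + (s/3 + z/3) = 1 + s/3 + z/3)
l*(M(1, I(-4, 3)) - 46) = (I*√6)*((1 + (⅓)*1 + (⅓)*3) - 46) = (I*√6)*((1 + ⅓ + 1) - 46) = (I*√6)*(7/3 - 46) = (I*√6)*(-131/3) = -131*I*√6/3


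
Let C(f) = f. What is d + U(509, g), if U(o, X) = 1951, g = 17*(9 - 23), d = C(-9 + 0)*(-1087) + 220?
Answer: 11954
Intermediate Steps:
d = 10003 (d = (-9 + 0)*(-1087) + 220 = -9*(-1087) + 220 = 9783 + 220 = 10003)
g = -238 (g = 17*(-14) = -238)
d + U(509, g) = 10003 + 1951 = 11954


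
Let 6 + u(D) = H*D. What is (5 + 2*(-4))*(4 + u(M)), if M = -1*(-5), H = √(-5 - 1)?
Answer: 6 - 15*I*√6 ≈ 6.0 - 36.742*I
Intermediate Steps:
H = I*√6 (H = √(-6) = I*√6 ≈ 2.4495*I)
M = 5
u(D) = -6 + I*D*√6 (u(D) = -6 + (I*√6)*D = -6 + I*D*√6)
(5 + 2*(-4))*(4 + u(M)) = (5 + 2*(-4))*(4 + (-6 + I*5*√6)) = (5 - 8)*(4 + (-6 + 5*I*√6)) = -3*(-2 + 5*I*√6) = 6 - 15*I*√6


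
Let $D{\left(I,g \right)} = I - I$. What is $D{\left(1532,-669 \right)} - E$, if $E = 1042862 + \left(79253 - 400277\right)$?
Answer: $-721838$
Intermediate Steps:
$D{\left(I,g \right)} = 0$
$E = 721838$ ($E = 1042862 - 321024 = 721838$)
$D{\left(1532,-669 \right)} - E = 0 - 721838 = -721838$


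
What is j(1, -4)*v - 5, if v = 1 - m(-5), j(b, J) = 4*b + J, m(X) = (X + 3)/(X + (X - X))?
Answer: -5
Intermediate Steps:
m(X) = (3 + X)/X (m(X) = (3 + X)/(X + 0) = (3 + X)/X)
j(b, J) = J + 4*b
v = ⅗ (v = 1 - (3 - 5)/(-5) = 1 - (-1)*(-2)/5 = 1 - 1*⅖ = 1 - ⅖ = ⅗ ≈ 0.60000)
j(1, -4)*v - 5 = (-4 + 4*1)*(⅗) - 5 = (-4 + 4)*(⅗) - 5 = 0*(⅗) - 5 = 0 - 5 = -5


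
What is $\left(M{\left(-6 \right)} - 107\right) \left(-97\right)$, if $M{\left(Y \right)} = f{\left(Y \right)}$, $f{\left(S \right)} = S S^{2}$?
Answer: $31331$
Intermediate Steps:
$f{\left(S \right)} = S^{3}$
$M{\left(Y \right)} = Y^{3}$
$\left(M{\left(-6 \right)} - 107\right) \left(-97\right) = \left(\left(-6\right)^{3} - 107\right) \left(-97\right) = \left(-216 - 107\right) \left(-97\right) = \left(-323\right) \left(-97\right) = 31331$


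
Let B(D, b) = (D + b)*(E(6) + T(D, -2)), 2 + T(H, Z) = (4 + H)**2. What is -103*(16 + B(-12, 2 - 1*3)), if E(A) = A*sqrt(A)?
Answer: 81370 + 8034*sqrt(6) ≈ 1.0105e+5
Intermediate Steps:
T(H, Z) = -2 + (4 + H)**2
E(A) = A**(3/2)
B(D, b) = (D + b)*(-2 + (4 + D)**2 + 6*sqrt(6)) (B(D, b) = (D + b)*(6**(3/2) + (-2 + (4 + D)**2)) = (D + b)*(6*sqrt(6) + (-2 + (4 + D)**2)) = (D + b)*(-2 + (4 + D)**2 + 6*sqrt(6)))
-103*(16 + B(-12, 2 - 1*3)) = -103*(16 + (-12*(-2 + (4 - 12)**2) + (2 - 1*3)*(-2 + (4 - 12)**2) + 6*(-12)*sqrt(6) + 6*(2 - 1*3)*sqrt(6))) = -103*(16 + (-12*(-2 + (-8)**2) + (2 - 3)*(-2 + (-8)**2) - 72*sqrt(6) + 6*(2 - 3)*sqrt(6))) = -103*(16 + (-12*(-2 + 64) - (-2 + 64) - 72*sqrt(6) + 6*(-1)*sqrt(6))) = -103*(16 + (-12*62 - 1*62 - 72*sqrt(6) - 6*sqrt(6))) = -103*(16 + (-744 - 62 - 72*sqrt(6) - 6*sqrt(6))) = -103*(16 + (-806 - 78*sqrt(6))) = -103*(-790 - 78*sqrt(6)) = 81370 + 8034*sqrt(6)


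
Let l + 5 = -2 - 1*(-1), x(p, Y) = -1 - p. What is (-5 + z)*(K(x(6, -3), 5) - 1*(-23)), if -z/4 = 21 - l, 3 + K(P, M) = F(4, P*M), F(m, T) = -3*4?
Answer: -904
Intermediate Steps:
l = -6 (l = -5 + (-2 - 1*(-1)) = -5 + (-2 + 1) = -5 - 1 = -6)
F(m, T) = -12
K(P, M) = -15 (K(P, M) = -3 - 12 = -15)
z = -108 (z = -4*(21 - 1*(-6)) = -4*(21 + 6) = -4*27 = -108)
(-5 + z)*(K(x(6, -3), 5) - 1*(-23)) = (-5 - 108)*(-15 - 1*(-23)) = -113*(-15 + 23) = -113*8 = -904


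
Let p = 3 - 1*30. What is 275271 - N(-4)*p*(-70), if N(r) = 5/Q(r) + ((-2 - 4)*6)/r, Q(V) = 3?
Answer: 255111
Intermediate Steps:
p = -27 (p = 3 - 30 = -27)
N(r) = 5/3 - 36/r (N(r) = 5/3 + ((-2 - 4)*6)/r = 5*(⅓) + (-6*6)/r = 5/3 - 36/r)
275271 - N(-4)*p*(-70) = 275271 - (5/3 - 36/(-4))*(-27)*(-70) = 275271 - (5/3 - 36*(-¼))*(-27)*(-70) = 275271 - (5/3 + 9)*(-27)*(-70) = 275271 - (32/3)*(-27)*(-70) = 275271 - (-288)*(-70) = 275271 - 1*20160 = 275271 - 20160 = 255111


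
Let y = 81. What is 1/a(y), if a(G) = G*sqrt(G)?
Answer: 1/729 ≈ 0.0013717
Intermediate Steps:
a(G) = G**(3/2)
1/a(y) = 1/(81**(3/2)) = 1/729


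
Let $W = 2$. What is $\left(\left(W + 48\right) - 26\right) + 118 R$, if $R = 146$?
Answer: $17252$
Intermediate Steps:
$\left(\left(W + 48\right) - 26\right) + 118 R = \left(\left(2 + 48\right) - 26\right) + 118 \cdot 146 = \left(50 - 26\right) + 17228 = 24 + 17228 = 17252$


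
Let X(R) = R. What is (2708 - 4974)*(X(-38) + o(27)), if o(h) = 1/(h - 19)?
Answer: 343299/4 ≈ 85825.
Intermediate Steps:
o(h) = 1/(-19 + h)
(2708 - 4974)*(X(-38) + o(27)) = (2708 - 4974)*(-38 + 1/(-19 + 27)) = -2266*(-38 + 1/8) = -2266*(-38 + ⅛) = -2266*(-303/8) = 343299/4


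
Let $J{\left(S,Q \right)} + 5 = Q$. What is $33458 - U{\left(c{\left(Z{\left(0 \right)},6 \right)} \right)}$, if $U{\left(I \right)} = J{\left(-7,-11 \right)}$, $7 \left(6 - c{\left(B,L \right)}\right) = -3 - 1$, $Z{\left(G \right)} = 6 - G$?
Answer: $33474$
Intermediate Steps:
$c{\left(B,L \right)} = \frac{46}{7}$ ($c{\left(B,L \right)} = 6 - \frac{-3 - 1}{7} = 6 - - \frac{4}{7} = 6 + \frac{4}{7} = \frac{46}{7}$)
$J{\left(S,Q \right)} = -5 + Q$
$U{\left(I \right)} = -16$ ($U{\left(I \right)} = -5 - 11 = -16$)
$33458 - U{\left(c{\left(Z{\left(0 \right)},6 \right)} \right)} = 33458 - -16 = 33458 + 16 = 33474$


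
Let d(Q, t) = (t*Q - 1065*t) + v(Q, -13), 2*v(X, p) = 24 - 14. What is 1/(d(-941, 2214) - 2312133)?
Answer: -1/6753412 ≈ -1.4807e-7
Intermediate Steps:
v(X, p) = 5 (v(X, p) = (24 - 14)/2 = (1/2)*10 = 5)
d(Q, t) = 5 - 1065*t + Q*t (d(Q, t) = (t*Q - 1065*t) + 5 = (Q*t - 1065*t) + 5 = (-1065*t + Q*t) + 5 = 5 - 1065*t + Q*t)
1/(d(-941, 2214) - 2312133) = 1/((5 - 1065*2214 - 941*2214) - 2312133) = 1/((5 - 2357910 - 2083374) - 2312133) = 1/(-4441279 - 2312133) = 1/(-6753412) = -1/6753412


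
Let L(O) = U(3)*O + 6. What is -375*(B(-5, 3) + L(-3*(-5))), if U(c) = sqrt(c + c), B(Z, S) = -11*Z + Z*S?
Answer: -17250 - 5625*sqrt(6) ≈ -31028.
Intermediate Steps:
B(Z, S) = -11*Z + S*Z
U(c) = sqrt(2)*sqrt(c) (U(c) = sqrt(2*c) = sqrt(2)*sqrt(c))
L(O) = 6 + O*sqrt(6) (L(O) = (sqrt(2)*sqrt(3))*O + 6 = sqrt(6)*O + 6 = O*sqrt(6) + 6 = 6 + O*sqrt(6))
-375*(B(-5, 3) + L(-3*(-5))) = -375*(-5*(-11 + 3) + (6 + (-3*(-5))*sqrt(6))) = -375*(-5*(-8) + (6 + 15*sqrt(6))) = -375*(40 + (6 + 15*sqrt(6))) = -375*(46 + 15*sqrt(6)) = -17250 - 5625*sqrt(6)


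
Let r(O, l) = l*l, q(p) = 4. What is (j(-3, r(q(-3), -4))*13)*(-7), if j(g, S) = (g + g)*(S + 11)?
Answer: 14742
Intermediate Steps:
r(O, l) = l**2
j(g, S) = 2*g*(11 + S) (j(g, S) = (2*g)*(11 + S) = 2*g*(11 + S))
(j(-3, r(q(-3), -4))*13)*(-7) = ((2*(-3)*(11 + (-4)**2))*13)*(-7) = ((2*(-3)*(11 + 16))*13)*(-7) = ((2*(-3)*27)*13)*(-7) = -162*13*(-7) = -2106*(-7) = 14742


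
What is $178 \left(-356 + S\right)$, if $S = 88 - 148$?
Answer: $-74048$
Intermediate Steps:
$S = -60$
$178 \left(-356 + S\right) = 178 \left(-356 - 60\right) = 178 \left(-416\right) = -74048$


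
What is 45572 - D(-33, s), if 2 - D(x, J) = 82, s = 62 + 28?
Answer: 45652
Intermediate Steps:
s = 90
D(x, J) = -80 (D(x, J) = 2 - 1*82 = 2 - 82 = -80)
45572 - D(-33, s) = 45572 - 1*(-80) = 45572 + 80 = 45652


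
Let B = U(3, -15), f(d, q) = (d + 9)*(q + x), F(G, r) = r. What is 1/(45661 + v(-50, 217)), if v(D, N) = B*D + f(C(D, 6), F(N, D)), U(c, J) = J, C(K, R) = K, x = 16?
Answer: 1/47805 ≈ 2.0918e-5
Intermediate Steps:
f(d, q) = (9 + d)*(16 + q) (f(d, q) = (d + 9)*(q + 16) = (9 + d)*(16 + q))
B = -15
v(D, N) = 144 + D**2 + 10*D (v(D, N) = -15*D + (144 + 9*D + 16*D + D*D) = -15*D + (144 + 9*D + 16*D + D**2) = -15*D + (144 + D**2 + 25*D) = 144 + D**2 + 10*D)
1/(45661 + v(-50, 217)) = 1/(45661 + (144 + (-50)**2 + 10*(-50))) = 1/(45661 + (144 + 2500 - 500)) = 1/(45661 + 2144) = 1/47805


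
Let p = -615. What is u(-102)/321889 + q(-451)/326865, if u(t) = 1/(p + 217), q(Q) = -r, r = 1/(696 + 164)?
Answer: -204607861/18006366400152900 ≈ -1.1363e-8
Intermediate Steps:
r = 1/860 ≈ 0.0011628
q(Q) = -1/860 (q(Q) = -1*1/860 = -1/860)
u(t) = -1/398 (u(t) = 1/(-615 + 217) = 1/(-398) = -1/398)
u(-102)/321889 + q(-451)/326865 = -1/398/321889 - 1/860/326865 = -1/398*1/321889 - 1/860*1/326865 = -1/128111822 - 1/281103900 = -204607861/18006366400152900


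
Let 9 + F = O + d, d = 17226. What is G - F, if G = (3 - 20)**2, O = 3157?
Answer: -20085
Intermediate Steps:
G = 289 (G = (-17)**2 = 289)
F = 20374 (F = -9 + (3157 + 17226) = -9 + 20383 = 20374)
G - F = 289 - 1*20374 = 289 - 20374 = -20085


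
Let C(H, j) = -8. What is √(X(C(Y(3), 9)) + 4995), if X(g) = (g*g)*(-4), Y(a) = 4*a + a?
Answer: √4739 ≈ 68.840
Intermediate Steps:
Y(a) = 5*a
X(g) = -4*g² (X(g) = g²*(-4) = -4*g²)
√(X(C(Y(3), 9)) + 4995) = √(-4*(-8)² + 4995) = √(-4*64 + 4995) = √(-256 + 4995) = √4739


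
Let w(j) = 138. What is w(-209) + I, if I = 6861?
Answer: 6999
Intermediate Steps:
w(-209) + I = 138 + 6861 = 6999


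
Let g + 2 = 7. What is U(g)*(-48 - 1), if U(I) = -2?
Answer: 98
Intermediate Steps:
g = 5 (g = -2 + 7 = 5)
U(g)*(-48 - 1) = -2*(-48 - 1) = -2*(-49) = 98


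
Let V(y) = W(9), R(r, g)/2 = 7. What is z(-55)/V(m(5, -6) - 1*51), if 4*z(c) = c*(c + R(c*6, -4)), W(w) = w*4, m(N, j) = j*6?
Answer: 2255/144 ≈ 15.660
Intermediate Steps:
R(r, g) = 14 (R(r, g) = 2*7 = 14)
m(N, j) = 6*j
W(w) = 4*w
z(c) = c*(14 + c)/4 (z(c) = (c*(c + 14))/4 = (c*(14 + c))/4 = c*(14 + c)/4)
V(y) = 36 (V(y) = 4*9 = 36)
z(-55)/V(m(5, -6) - 1*51) = ((1/4)*(-55)*(14 - 55))/36 = ((1/4)*(-55)*(-41))*(1/36) = (2255/4)*(1/36) = 2255/144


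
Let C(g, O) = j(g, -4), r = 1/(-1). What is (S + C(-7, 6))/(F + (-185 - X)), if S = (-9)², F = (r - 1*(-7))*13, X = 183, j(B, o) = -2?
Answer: -79/290 ≈ -0.27241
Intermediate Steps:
r = -1 (r = 1*(-1) = -1)
C(g, O) = -2
F = 78 (F = (-1 - 1*(-7))*13 = (-1 + 7)*13 = 6*13 = 78)
S = 81
(S + C(-7, 6))/(F + (-185 - X)) = (81 - 2)/(78 + (-185 - 1*183)) = 79/(78 + (-185 - 183)) = 79/(78 - 368) = 79/(-290) = 79*(-1/290) = -79/290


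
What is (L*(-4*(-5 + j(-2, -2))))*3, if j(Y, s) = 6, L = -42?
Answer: 504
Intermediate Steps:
(L*(-4*(-5 + j(-2, -2))))*3 = -(-168)*(-5 + 6)*3 = -(-168)*3 = -42*(-4)*3 = 168*3 = 504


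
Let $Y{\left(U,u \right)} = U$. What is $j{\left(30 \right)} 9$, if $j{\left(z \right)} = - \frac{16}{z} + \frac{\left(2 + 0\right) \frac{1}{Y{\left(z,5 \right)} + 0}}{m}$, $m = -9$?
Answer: $- \frac{73}{15} \approx -4.8667$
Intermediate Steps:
$j{\left(z \right)} = - \frac{146}{9 z}$ ($j{\left(z \right)} = - \frac{16}{z} + \frac{\left(2 + 0\right) \frac{1}{z + 0}}{-9} = - \frac{16}{z} + \frac{2}{z} \left(- \frac{1}{9}\right) = - \frac{16}{z} - \frac{2}{9 z} = - \frac{146}{9 z}$)
$j{\left(30 \right)} 9 = - \frac{146}{9 \cdot 30} \cdot 9 = \left(- \frac{146}{9}\right) \frac{1}{30} \cdot 9 = \left(- \frac{73}{135}\right) 9 = - \frac{73}{15}$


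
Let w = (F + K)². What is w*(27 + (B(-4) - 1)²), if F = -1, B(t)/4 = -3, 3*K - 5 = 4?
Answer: 784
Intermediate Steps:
K = 3 (K = 5/3 + (⅓)*4 = 5/3 + 4/3 = 3)
B(t) = -12 (B(t) = 4*(-3) = -12)
w = 4 (w = (-1 + 3)² = 2² = 4)
w*(27 + (B(-4) - 1)²) = 4*(27 + (-12 - 1)²) = 4*(27 + (-13)²) = 4*(27 + 169) = 4*196 = 784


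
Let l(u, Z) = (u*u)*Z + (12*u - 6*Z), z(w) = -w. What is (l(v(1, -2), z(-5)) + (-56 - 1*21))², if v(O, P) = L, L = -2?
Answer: 12321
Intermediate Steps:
v(O, P) = -2
l(u, Z) = -6*Z + 12*u + Z*u² (l(u, Z) = u²*Z + (-6*Z + 12*u) = Z*u² + (-6*Z + 12*u) = -6*Z + 12*u + Z*u²)
(l(v(1, -2), z(-5)) + (-56 - 1*21))² = ((-(-6)*(-5) + 12*(-2) - 1*(-5)*(-2)²) + (-56 - 1*21))² = ((-6*5 - 24 + 5*4) + (-56 - 21))² = ((-30 - 24 + 20) - 77)² = (-34 - 77)² = (-111)² = 12321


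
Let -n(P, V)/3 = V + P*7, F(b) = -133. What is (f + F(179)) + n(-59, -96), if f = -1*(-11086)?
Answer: 12480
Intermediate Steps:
f = 11086
n(P, V) = -21*P - 3*V (n(P, V) = -3*(V + P*7) = -3*(V + 7*P) = -21*P - 3*V)
(f + F(179)) + n(-59, -96) = (11086 - 133) + (-21*(-59) - 3*(-96)) = 10953 + (1239 + 288) = 10953 + 1527 = 12480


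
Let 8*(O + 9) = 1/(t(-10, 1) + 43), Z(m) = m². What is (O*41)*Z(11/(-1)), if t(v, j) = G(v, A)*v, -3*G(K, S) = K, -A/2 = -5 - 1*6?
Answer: -10343685/232 ≈ -44585.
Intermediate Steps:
A = 22 (A = -2*(-5 - 1*6) = -2*(-5 - 6) = -2*(-11) = 22)
G(K, S) = -K/3
t(v, j) = -v²/3 (t(v, j) = (-v/3)*v = -v²/3)
O = -2085/232 (O = -9 + 1/(8*(-⅓*(-10)² + 43)) = -9 + 1/(8*(-⅓*100 + 43)) = -9 + 1/(8*(-100/3 + 43)) = -9 + 1/(8*(29/3)) = -9 + (⅛)*(3/29) = -9 + 3/232 = -2085/232 ≈ -8.9871)
(O*41)*Z(11/(-1)) = (-2085/232*41)*(11/(-1))² = -85485*(11*(-1))²/232 = -85485/232*(-11)² = -85485/232*121 = -10343685/232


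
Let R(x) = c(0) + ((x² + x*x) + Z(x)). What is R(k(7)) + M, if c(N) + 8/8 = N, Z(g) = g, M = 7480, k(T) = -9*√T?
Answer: 8613 - 9*√7 ≈ 8589.2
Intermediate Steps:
c(N) = -1 + N
R(x) = -1 + x + 2*x² (R(x) = (-1 + 0) + ((x² + x*x) + x) = -1 + ((x² + x²) + x) = -1 + (2*x² + x) = -1 + (x + 2*x²) = -1 + x + 2*x²)
R(k(7)) + M = (-1 - 9*√7 + 2*(-9*√7)²) + 7480 = (-1 - 9*√7 + 2*567) + 7480 = (-1 - 9*√7 + 1134) + 7480 = (1133 - 9*√7) + 7480 = 8613 - 9*√7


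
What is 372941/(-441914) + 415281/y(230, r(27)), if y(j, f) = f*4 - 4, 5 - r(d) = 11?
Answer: -91764465091/6186796 ≈ -14832.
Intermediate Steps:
r(d) = -6 (r(d) = 5 - 1*11 = 5 - 11 = -6)
y(j, f) = -4 + 4*f (y(j, f) = 4*f - 4 = -4 + 4*f)
372941/(-441914) + 415281/y(230, r(27)) = 372941/(-441914) + 415281/(-4 + 4*(-6)) = 372941*(-1/441914) + 415281/(-4 - 24) = -372941/441914 + 415281/(-28) = -372941/441914 + 415281*(-1/28) = -372941/441914 - 415281/28 = -91764465091/6186796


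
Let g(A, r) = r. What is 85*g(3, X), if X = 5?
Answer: 425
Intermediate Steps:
85*g(3, X) = 85*5 = 425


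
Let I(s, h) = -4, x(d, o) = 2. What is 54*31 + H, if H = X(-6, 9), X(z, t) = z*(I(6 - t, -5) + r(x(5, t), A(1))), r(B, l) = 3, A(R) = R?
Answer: 1680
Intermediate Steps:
X(z, t) = -z (X(z, t) = z*(-4 + 3) = z*(-1) = -z)
H = 6 (H = -1*(-6) = 6)
54*31 + H = 54*31 + 6 = 1674 + 6 = 1680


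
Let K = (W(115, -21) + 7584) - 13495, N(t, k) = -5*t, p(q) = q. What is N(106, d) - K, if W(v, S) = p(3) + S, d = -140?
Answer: 5399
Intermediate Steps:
W(v, S) = 3 + S
K = -5929 (K = ((3 - 21) + 7584) - 13495 = (-18 + 7584) - 13495 = 7566 - 13495 = -5929)
N(106, d) - K = -5*106 - 1*(-5929) = -530 + 5929 = 5399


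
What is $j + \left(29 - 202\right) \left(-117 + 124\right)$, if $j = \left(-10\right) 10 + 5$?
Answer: $-1306$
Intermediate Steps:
$j = -95$ ($j = -100 + 5 = -95$)
$j + \left(29 - 202\right) \left(-117 + 124\right) = -95 + \left(29 - 202\right) \left(-117 + 124\right) = -95 - 1211 = -1306$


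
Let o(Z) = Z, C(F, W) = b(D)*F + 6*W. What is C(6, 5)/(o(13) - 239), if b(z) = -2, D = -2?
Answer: -9/113 ≈ -0.079646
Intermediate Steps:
C(F, W) = -2*F + 6*W
C(6, 5)/(o(13) - 239) = (-2*6 + 6*5)/(13 - 239) = (-12 + 30)/(-226) = -1/226*18 = -9/113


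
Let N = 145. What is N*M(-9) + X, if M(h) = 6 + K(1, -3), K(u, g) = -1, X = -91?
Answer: 634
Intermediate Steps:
M(h) = 5 (M(h) = 6 - 1 = 5)
N*M(-9) + X = 145*5 - 91 = 725 - 91 = 634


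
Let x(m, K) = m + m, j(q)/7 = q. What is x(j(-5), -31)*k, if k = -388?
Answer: 27160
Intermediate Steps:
j(q) = 7*q
x(m, K) = 2*m
x(j(-5), -31)*k = (2*(7*(-5)))*(-388) = (2*(-35))*(-388) = -70*(-388) = 27160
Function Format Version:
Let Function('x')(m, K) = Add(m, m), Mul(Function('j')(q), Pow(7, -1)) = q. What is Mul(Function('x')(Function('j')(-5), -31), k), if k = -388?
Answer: 27160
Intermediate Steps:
Function('j')(q) = Mul(7, q)
Function('x')(m, K) = Mul(2, m)
Mul(Function('x')(Function('j')(-5), -31), k) = Mul(Mul(2, Mul(7, -5)), -388) = Mul(Mul(2, -35), -388) = Mul(-70, -388) = 27160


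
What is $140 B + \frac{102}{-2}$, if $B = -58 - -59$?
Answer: $89$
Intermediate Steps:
$B = 1$ ($B = -58 + 59 = 1$)
$140 B + \frac{102}{-2} = 140 \cdot 1 + \frac{102}{-2} = 140 + 102 \left(- \frac{1}{2}\right) = 140 - 51 = 89$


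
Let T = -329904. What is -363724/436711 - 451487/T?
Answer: 2661218509/4968024336 ≈ 0.53567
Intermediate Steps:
-363724/436711 - 451487/T = -363724/436711 - 451487/(-329904) = -363724*1/436711 - 451487*(-1/329904) = -363724/436711 + 451487/329904 = 2661218509/4968024336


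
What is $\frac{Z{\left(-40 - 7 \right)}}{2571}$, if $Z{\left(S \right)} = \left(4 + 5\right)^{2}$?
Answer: $\frac{27}{857} \approx 0.031505$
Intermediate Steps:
$Z{\left(S \right)} = 81$ ($Z{\left(S \right)} = 9^{2} = 81$)
$\frac{Z{\left(-40 - 7 \right)}}{2571} = \frac{81}{2571} = 81 \cdot \frac{1}{2571} = \frac{27}{857}$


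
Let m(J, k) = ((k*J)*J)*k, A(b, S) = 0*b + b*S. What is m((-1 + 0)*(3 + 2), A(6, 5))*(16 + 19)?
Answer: 787500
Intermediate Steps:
A(b, S) = S*b (A(b, S) = 0 + S*b = S*b)
m(J, k) = J²*k² (m(J, k) = ((J*k)*J)*k = (k*J²)*k = J²*k²)
m((-1 + 0)*(3 + 2), A(6, 5))*(16 + 19) = (((-1 + 0)*(3 + 2))²*(5*6)²)*(16 + 19) = ((-1*5)²*30²)*35 = ((-5)²*900)*35 = (25*900)*35 = 22500*35 = 787500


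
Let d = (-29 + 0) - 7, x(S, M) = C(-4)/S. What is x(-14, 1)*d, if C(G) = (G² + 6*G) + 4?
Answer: -72/7 ≈ -10.286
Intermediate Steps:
C(G) = 4 + G² + 6*G
x(S, M) = -4/S (x(S, M) = (4 + (-4)² + 6*(-4))/S = (4 + 16 - 24)/S = -4/S)
d = -36 (d = -29 - 7 = -36)
x(-14, 1)*d = -4/(-14)*(-36) = -4*(-1/14)*(-36) = (2/7)*(-36) = -72/7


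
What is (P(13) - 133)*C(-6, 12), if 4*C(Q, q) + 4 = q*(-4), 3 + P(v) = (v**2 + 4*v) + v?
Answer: -1274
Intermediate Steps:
P(v) = -3 + v**2 + 5*v (P(v) = -3 + ((v**2 + 4*v) + v) = -3 + (v**2 + 5*v) = -3 + v**2 + 5*v)
C(Q, q) = -1 - q (C(Q, q) = -1 + (q*(-4))/4 = -1 + (-4*q)/4 = -1 - q)
(P(13) - 133)*C(-6, 12) = ((-3 + 13**2 + 5*13) - 133)*(-1 - 1*12) = ((-3 + 169 + 65) - 133)*(-1 - 12) = (231 - 133)*(-13) = 98*(-13) = -1274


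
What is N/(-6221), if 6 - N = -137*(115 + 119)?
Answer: -32064/6221 ≈ -5.1542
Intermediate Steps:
N = 32064 (N = 6 - (-137)*(115 + 119) = 6 - (-137)*234 = 6 - 1*(-32058) = 6 + 32058 = 32064)
N/(-6221) = 32064/(-6221) = 32064*(-1/6221) = -32064/6221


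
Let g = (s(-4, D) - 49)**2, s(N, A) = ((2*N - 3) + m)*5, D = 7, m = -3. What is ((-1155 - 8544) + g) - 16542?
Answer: -12080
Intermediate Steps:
s(N, A) = -30 + 10*N (s(N, A) = ((2*N - 3) - 3)*5 = ((-3 + 2*N) - 3)*5 = (-6 + 2*N)*5 = -30 + 10*N)
g = 14161 (g = ((-30 + 10*(-4)) - 49)**2 = ((-30 - 40) - 49)**2 = (-70 - 49)**2 = (-119)**2 = 14161)
((-1155 - 8544) + g) - 16542 = ((-1155 - 8544) + 14161) - 16542 = (-9699 + 14161) - 16542 = 4462 - 16542 = -12080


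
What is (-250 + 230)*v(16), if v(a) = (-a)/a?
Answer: 20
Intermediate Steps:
v(a) = -1
(-250 + 230)*v(16) = (-250 + 230)*(-1) = -20*(-1) = 20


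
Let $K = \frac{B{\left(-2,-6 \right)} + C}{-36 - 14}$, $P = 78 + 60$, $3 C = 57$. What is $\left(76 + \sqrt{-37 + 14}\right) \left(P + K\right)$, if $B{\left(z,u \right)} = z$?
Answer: $\frac{261554}{25} + \frac{6883 i \sqrt{23}}{50} \approx 10462.0 + 660.19 i$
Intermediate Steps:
$C = 19$ ($C = \frac{1}{3} \cdot 57 = 19$)
$P = 138$
$K = - \frac{17}{50}$ ($K = \frac{-2 + 19}{-36 - 14} = \frac{17}{-50} = 17 \left(- \frac{1}{50}\right) = - \frac{17}{50} \approx -0.34$)
$\left(76 + \sqrt{-37 + 14}\right) \left(P + K\right) = \left(76 + \sqrt{-37 + 14}\right) \left(138 - \frac{17}{50}\right) = \left(76 + \sqrt{-23}\right) \frac{6883}{50} = \left(76 + i \sqrt{23}\right) \frac{6883}{50} = \frac{261554}{25} + \frac{6883 i \sqrt{23}}{50}$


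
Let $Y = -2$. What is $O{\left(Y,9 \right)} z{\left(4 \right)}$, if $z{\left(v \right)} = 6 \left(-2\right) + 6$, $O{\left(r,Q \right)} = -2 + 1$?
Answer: $6$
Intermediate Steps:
$O{\left(r,Q \right)} = -1$
$z{\left(v \right)} = -6$ ($z{\left(v \right)} = -12 + 6 = -6$)
$O{\left(Y,9 \right)} z{\left(4 \right)} = \left(-1\right) \left(-6\right) = 6$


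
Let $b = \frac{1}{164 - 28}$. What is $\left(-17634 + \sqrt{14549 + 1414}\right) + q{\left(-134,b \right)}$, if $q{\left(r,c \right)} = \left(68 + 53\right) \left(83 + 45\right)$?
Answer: $-2146 + \sqrt{15963} \approx -2019.7$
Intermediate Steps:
$b = \frac{1}{136}$ ($b = \frac{1}{164 + \left(\left(-27 + 22\right) - 23\right)} = \frac{1}{164 - 28} = \frac{1}{136} \approx 0.0073529$)
$q{\left(r,c \right)} = 15488$ ($q{\left(r,c \right)} = 121 \cdot 128 = 15488$)
$\left(-17634 + \sqrt{14549 + 1414}\right) + q{\left(-134,b \right)} = \left(-17634 + \sqrt{14549 + 1414}\right) + 15488 = \left(-17634 + \sqrt{15963}\right) + 15488 = -2146 + \sqrt{15963}$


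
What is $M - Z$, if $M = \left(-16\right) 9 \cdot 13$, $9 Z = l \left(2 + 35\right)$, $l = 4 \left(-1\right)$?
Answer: $- \frac{16700}{9} \approx -1855.6$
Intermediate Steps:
$l = -4$
$Z = - \frac{148}{9}$ ($Z = \frac{\left(-4\right) \left(2 + 35\right)}{9} = \frac{\left(-4\right) 37}{9} = \frac{1}{9} \left(-148\right) = - \frac{148}{9} \approx -16.444$)
$M = -1872$ ($M = \left(-144\right) 13 = -1872$)
$M - Z = -1872 - - \frac{148}{9} = -1872 + \frac{148}{9} = - \frac{16700}{9}$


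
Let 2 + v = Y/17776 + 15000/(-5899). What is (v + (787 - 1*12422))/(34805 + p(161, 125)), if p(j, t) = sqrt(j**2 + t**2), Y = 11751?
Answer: -42478124303408895/127022547668142896 + 1220460402339*sqrt(41546)/127022547668142896 ≈ -0.33246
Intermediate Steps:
v = -407042099/104860624 (v = -2 + (11751/17776 + 15000/(-5899)) = -2 + (11751*(1/17776) + 15000*(-1/5899)) = -2 + (11751/17776 - 15000/5899) = -2 - 197320851/104860624 = -407042099/104860624 ≈ -3.8817)
(v + (787 - 1*12422))/(34805 + p(161, 125)) = (-407042099/104860624 + (787 - 1*12422))/(34805 + sqrt(161**2 + 125**2)) = (-407042099/104860624 + (787 - 12422))/(34805 + sqrt(25921 + 15625)) = (-407042099/104860624 - 11635)/(34805 + sqrt(41546)) = -1220460402339/(104860624*(34805 + sqrt(41546)))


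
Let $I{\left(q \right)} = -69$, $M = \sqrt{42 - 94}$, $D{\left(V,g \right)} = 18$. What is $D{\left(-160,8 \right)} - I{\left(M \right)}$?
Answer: $87$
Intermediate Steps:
$M = 2 i \sqrt{13}$ ($M = \sqrt{-52} = 2 i \sqrt{13} \approx 7.2111 i$)
$D{\left(-160,8 \right)} - I{\left(M \right)} = 18 - -69 = 18 + 69 = 87$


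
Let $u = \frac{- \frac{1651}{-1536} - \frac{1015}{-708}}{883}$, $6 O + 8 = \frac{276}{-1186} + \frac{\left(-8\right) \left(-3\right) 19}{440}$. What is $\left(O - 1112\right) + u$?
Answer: $- \frac{968438198501171}{869961551360} \approx -1113.2$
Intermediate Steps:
$O = - \frac{234709}{195690}$ ($O = - \frac{4}{3} + \frac{\frac{276}{-1186} + \frac{\left(-8\right) \left(-3\right) 19}{440}}{6} = - \frac{4}{3} + \frac{276 \left(- \frac{1}{1186}\right) + 24 \cdot 19 \cdot \frac{1}{440}}{6} = - \frac{4}{3} + \frac{- \frac{138}{593} + 456 \cdot \frac{1}{440}}{6} = - \frac{4}{3} + \frac{- \frac{138}{593} + \frac{57}{55}}{6} = - \frac{4}{3} + \frac{1}{6} \cdot \frac{26211}{32615} = - \frac{4}{3} + \frac{8737}{65230} = - \frac{234709}{195690} \approx -1.1994$)
$u = \frac{227329}{80020992}$ ($u = \left(\left(-1651\right) \left(- \frac{1}{1536}\right) - - \frac{1015}{708}\right) \frac{1}{883} = \left(\frac{1651}{1536} + \frac{1015}{708}\right) \frac{1}{883} = \frac{227329}{90624} \cdot \frac{1}{883} = \frac{227329}{80020992} \approx 0.0028409$)
$\left(O - 1112\right) + u = \left(- \frac{234709}{195690} - 1112\right) + \frac{227329}{80020992} = - \frac{217841989}{195690} + \frac{227329}{80020992} = - \frac{968438198501171}{869961551360}$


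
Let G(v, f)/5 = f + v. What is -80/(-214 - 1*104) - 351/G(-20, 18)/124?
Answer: 105409/197160 ≈ 0.53464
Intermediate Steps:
G(v, f) = 5*f + 5*v (G(v, f) = 5*(f + v) = 5*f + 5*v)
-80/(-214 - 1*104) - 351/G(-20, 18)/124 = -80/(-214 - 1*104) - 351/(5*18 + 5*(-20))/124 = -80/(-214 - 104) - 351/(90 - 100)*(1/124) = -80/(-318) - 351/(-10)*(1/124) = -80*(-1/318) - 351*(-⅒)*(1/124) = 40/159 + (351/10)*(1/124) = 40/159 + 351/1240 = 105409/197160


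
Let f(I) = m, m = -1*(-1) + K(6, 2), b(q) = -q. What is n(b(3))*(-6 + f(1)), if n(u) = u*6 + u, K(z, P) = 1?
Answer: 84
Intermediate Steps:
m = 2 (m = -1*(-1) + 1 = 1 + 1 = 2)
n(u) = 7*u (n(u) = 6*u + u = 7*u)
f(I) = 2
n(b(3))*(-6 + f(1)) = (7*(-1*3))*(-6 + 2) = (7*(-3))*(-4) = -21*(-4) = 84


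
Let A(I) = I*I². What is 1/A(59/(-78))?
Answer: -474552/205379 ≈ -2.3106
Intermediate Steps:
A(I) = I³
1/A(59/(-78)) = 1/((59/(-78))³) = 1/((59*(-1/78))³) = 1/((-59/78)³) = 1/(-205379/474552) = -474552/205379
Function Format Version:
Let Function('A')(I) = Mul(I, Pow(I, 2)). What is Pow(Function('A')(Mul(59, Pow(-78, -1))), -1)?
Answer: Rational(-474552, 205379) ≈ -2.3106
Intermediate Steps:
Function('A')(I) = Pow(I, 3)
Pow(Function('A')(Mul(59, Pow(-78, -1))), -1) = Pow(Pow(Mul(59, Pow(-78, -1)), 3), -1) = Pow(Pow(Mul(59, Rational(-1, 78)), 3), -1) = Pow(Pow(Rational(-59, 78), 3), -1) = Pow(Rational(-205379, 474552), -1) = Rational(-474552, 205379)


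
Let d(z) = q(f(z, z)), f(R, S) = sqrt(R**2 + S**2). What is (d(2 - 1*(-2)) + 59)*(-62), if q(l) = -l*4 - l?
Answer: -3658 + 1240*sqrt(2) ≈ -1904.4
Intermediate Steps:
q(l) = -5*l (q(l) = -4*l - l = -5*l)
d(z) = -5*sqrt(2)*sqrt(z**2) (d(z) = -5*sqrt(z**2 + z**2) = -5*sqrt(2)*sqrt(z**2))
(d(2 - 1*(-2)) + 59)*(-62) = (-5*sqrt(2)*sqrt((2 - 1*(-2))**2) + 59)*(-62) = (-5*sqrt(2)*sqrt((2 + 2)**2) + 59)*(-62) = (-5*sqrt(2)*sqrt(4**2) + 59)*(-62) = (-5*sqrt(2)*sqrt(16) + 59)*(-62) = (-5*sqrt(2)*4 + 59)*(-62) = (-20*sqrt(2) + 59)*(-62) = (59 - 20*sqrt(2))*(-62) = -3658 + 1240*sqrt(2)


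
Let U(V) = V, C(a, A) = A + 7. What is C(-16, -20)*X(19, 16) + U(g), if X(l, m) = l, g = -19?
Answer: -266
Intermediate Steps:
C(a, A) = 7 + A
C(-16, -20)*X(19, 16) + U(g) = (7 - 20)*19 - 19 = -13*19 - 19 = -247 - 19 = -266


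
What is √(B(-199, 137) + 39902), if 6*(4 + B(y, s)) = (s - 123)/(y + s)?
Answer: √1380309906/186 ≈ 199.74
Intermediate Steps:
B(y, s) = -4 + (-123 + s)/(6*(s + y)) (B(y, s) = -4 + ((s - 123)/(y + s))/6 = -4 + ((-123 + s)/(s + y))/6 = -4 + (-123 + s)/(6*(s + y)))
√(B(-199, 137) + 39902) = √((-123 - 24*(-199) - 23*137)/(6*(137 - 199)) + 39902) = √((⅙)*(-123 + 4776 - 3151)/(-62) + 39902) = √((⅙)*(-1/62)*1502 + 39902) = √(-751/186 + 39902) = √(7421021/186) = √1380309906/186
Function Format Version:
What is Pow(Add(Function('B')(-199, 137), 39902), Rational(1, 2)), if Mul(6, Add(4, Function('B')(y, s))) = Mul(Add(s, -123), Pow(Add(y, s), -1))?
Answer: Mul(Rational(1, 186), Pow(1380309906, Rational(1, 2))) ≈ 199.74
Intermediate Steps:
Function('B')(y, s) = Add(-4, Mul(Rational(1, 6), Pow(Add(s, y), -1), Add(-123, s))) (Function('B')(y, s) = Add(-4, Mul(Rational(1, 6), Mul(Add(s, -123), Pow(Add(y, s), -1)))) = Add(-4, Mul(Rational(1, 6), Mul(Add(-123, s), Pow(Add(s, y), -1)))) = Add(-4, Mul(Rational(1, 6), Mul(Pow(Add(s, y), -1), Add(-123, s)))) = Add(-4, Mul(Rational(1, 6), Pow(Add(s, y), -1), Add(-123, s))))
Pow(Add(Function('B')(-199, 137), 39902), Rational(1, 2)) = Pow(Add(Mul(Rational(1, 6), Pow(Add(137, -199), -1), Add(-123, Mul(-24, -199), Mul(-23, 137))), 39902), Rational(1, 2)) = Pow(Add(Mul(Rational(1, 6), Pow(-62, -1), Add(-123, 4776, -3151)), 39902), Rational(1, 2)) = Pow(Add(Mul(Rational(1, 6), Rational(-1, 62), 1502), 39902), Rational(1, 2)) = Pow(Add(Rational(-751, 186), 39902), Rational(1, 2)) = Pow(Rational(7421021, 186), Rational(1, 2)) = Mul(Rational(1, 186), Pow(1380309906, Rational(1, 2)))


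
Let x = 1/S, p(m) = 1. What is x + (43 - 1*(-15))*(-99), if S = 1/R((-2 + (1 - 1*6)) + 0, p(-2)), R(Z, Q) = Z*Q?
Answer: -5749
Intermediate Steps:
R(Z, Q) = Q*Z
S = -⅐ (S = 1/(1*((-2 + (1 - 1*6)) + 0)) = 1/(1*((-2 + (1 - 6)) + 0)) = 1/(1*((-2 - 5) + 0)) = 1/(1*(-7 + 0)) = 1/(1*(-7)) = 1/(-7) = -⅐ ≈ -0.14286)
x = -7 (x = 1/(-⅐) = -7)
x + (43 - 1*(-15))*(-99) = -7 + (43 - 1*(-15))*(-99) = -7 + (43 + 15)*(-99) = -7 + 58*(-99) = -7 - 5742 = -5749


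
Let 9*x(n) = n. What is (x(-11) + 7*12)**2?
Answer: 555025/81 ≈ 6852.2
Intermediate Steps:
x(n) = n/9
(x(-11) + 7*12)**2 = ((1/9)*(-11) + 7*12)**2 = (-11/9 + 84)**2 = (745/9)**2 = 555025/81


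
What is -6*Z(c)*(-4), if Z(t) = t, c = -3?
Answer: -72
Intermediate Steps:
-6*Z(c)*(-4) = -6*(-3)*(-4) = 18*(-4) = -72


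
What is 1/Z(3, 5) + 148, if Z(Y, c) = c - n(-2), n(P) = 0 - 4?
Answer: 1333/9 ≈ 148.11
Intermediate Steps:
n(P) = -4
Z(Y, c) = 4 + c (Z(Y, c) = c - 1*(-4) = c + 4 = 4 + c)
1/Z(3, 5) + 148 = 1/(4 + 5) + 148 = 1/9 + 148 = ⅑ + 148 = 1333/9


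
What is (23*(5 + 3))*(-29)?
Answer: -5336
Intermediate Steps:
(23*(5 + 3))*(-29) = (23*8)*(-29) = 184*(-29) = -5336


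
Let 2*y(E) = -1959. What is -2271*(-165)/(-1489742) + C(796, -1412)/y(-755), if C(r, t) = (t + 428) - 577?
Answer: 3916907839/2918404578 ≈ 1.3421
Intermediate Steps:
C(r, t) = -149 + t (C(r, t) = (428 + t) - 577 = -149 + t)
y(E) = -1959/2 (y(E) = (½)*(-1959) = -1959/2)
-2271*(-165)/(-1489742) + C(796, -1412)/y(-755) = -2271*(-165)/(-1489742) + (-149 - 1412)/(-1959/2) = 374715*(-1/1489742) - 1561*(-2/1959) = -374715/1489742 + 3122/1959 = 3916907839/2918404578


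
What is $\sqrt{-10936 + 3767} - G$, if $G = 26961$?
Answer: $-26961 + i \sqrt{7169} \approx -26961.0 + 84.67 i$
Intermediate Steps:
$\sqrt{-10936 + 3767} - G = \sqrt{-10936 + 3767} - 26961 = \sqrt{-7169} - 26961 = i \sqrt{7169} - 26961 = -26961 + i \sqrt{7169}$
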